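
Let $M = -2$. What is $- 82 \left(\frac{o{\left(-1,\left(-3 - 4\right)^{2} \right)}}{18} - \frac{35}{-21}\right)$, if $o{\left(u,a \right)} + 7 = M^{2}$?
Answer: $-123$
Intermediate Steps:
$o{\left(u,a \right)} = -3$ ($o{\left(u,a \right)} = -7 + \left(-2\right)^{2} = -7 + 4 = -3$)
$- 82 \left(\frac{o{\left(-1,\left(-3 - 4\right)^{2} \right)}}{18} - \frac{35}{-21}\right) = - 82 \left(- \frac{3}{18} - \frac{35}{-21}\right) = - 82 \left(\left(-3\right) \frac{1}{18} - - \frac{5}{3}\right) = - 82 \left(- \frac{1}{6} + \frac{5}{3}\right) = \left(-82\right) \frac{3}{2} = -123$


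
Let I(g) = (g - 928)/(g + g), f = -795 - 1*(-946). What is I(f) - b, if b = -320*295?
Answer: 28508023/302 ≈ 94397.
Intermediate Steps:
f = 151 (f = -795 + 946 = 151)
I(g) = (-928 + g)/(2*g) (I(g) = (-928 + g)/((2*g)) = (-928 + g)*(1/(2*g)) = (-928 + g)/(2*g))
b = -94400
I(f) - b = (½)*(-928 + 151)/151 - 1*(-94400) = (½)*(1/151)*(-777) + 94400 = -777/302 + 94400 = 28508023/302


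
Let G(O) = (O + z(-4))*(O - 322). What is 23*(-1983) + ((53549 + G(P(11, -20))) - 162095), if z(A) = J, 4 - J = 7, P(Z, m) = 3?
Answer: -154155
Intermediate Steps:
J = -3 (J = 4 - 1*7 = 4 - 7 = -3)
z(A) = -3
G(O) = (-322 + O)*(-3 + O) (G(O) = (O - 3)*(O - 322) = (-3 + O)*(-322 + O) = (-322 + O)*(-3 + O))
23*(-1983) + ((53549 + G(P(11, -20))) - 162095) = 23*(-1983) + ((53549 + (966 + 3**2 - 325*3)) - 162095) = -45609 + ((53549 + (966 + 9 - 975)) - 162095) = -45609 + ((53549 + 0) - 162095) = -45609 + (53549 - 162095) = -45609 - 108546 = -154155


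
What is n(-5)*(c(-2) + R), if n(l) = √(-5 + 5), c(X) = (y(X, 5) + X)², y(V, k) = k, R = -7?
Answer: 0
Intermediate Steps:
c(X) = (5 + X)²
n(l) = 0 (n(l) = √0 = 0)
n(-5)*(c(-2) + R) = 0*((5 - 2)² - 7) = 0*(3² - 7) = 0*(9 - 7) = 0*2 = 0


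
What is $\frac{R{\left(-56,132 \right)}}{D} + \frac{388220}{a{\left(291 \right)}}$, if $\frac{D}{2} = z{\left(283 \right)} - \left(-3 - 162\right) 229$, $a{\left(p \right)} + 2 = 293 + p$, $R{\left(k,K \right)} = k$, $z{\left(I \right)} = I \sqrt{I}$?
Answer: $\frac{136366104007000}{204433471029} + \frac{3962 \sqrt{283}}{702520519} \approx 667.04$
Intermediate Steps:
$z{\left(I \right)} = I^{\frac{3}{2}}$
$a{\left(p \right)} = 291 + p$ ($a{\left(p \right)} = -2 + \left(293 + p\right) = 291 + p$)
$D = 75570 + 566 \sqrt{283}$ ($D = 2 \left(283^{\frac{3}{2}} - \left(-3 - 162\right) 229\right) = 2 \left(283 \sqrt{283} - \left(-165\right) 229\right) = 2 \left(283 \sqrt{283} - -37785\right) = 2 \left(283 \sqrt{283} + 37785\right) = 2 \left(37785 + 283 \sqrt{283}\right) = 75570 + 566 \sqrt{283} \approx 85092.0$)
$\frac{R{\left(-56,132 \right)}}{D} + \frac{388220}{a{\left(291 \right)}} = - \frac{56}{75570 + 566 \sqrt{283}} + \frac{388220}{291 + 291} = - \frac{56}{75570 + 566 \sqrt{283}} + \frac{388220}{582} = - \frac{56}{75570 + 566 \sqrt{283}} + 388220 \cdot \frac{1}{582} = - \frac{56}{75570 + 566 \sqrt{283}} + \frac{194110}{291} = \frac{194110}{291} - \frac{56}{75570 + 566 \sqrt{283}}$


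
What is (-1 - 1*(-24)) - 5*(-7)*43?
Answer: 1528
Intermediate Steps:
(-1 - 1*(-24)) - 5*(-7)*43 = (-1 + 24) + 35*43 = 23 + 1505 = 1528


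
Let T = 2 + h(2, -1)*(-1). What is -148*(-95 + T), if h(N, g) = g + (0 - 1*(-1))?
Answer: 13764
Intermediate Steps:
h(N, g) = 1 + g (h(N, g) = g + (0 + 1) = g + 1 = 1 + g)
T = 2 (T = 2 + (1 - 1)*(-1) = 2 + 0*(-1) = 2 + 0 = 2)
-148*(-95 + T) = -148*(-95 + 2) = -148*(-93) = 13764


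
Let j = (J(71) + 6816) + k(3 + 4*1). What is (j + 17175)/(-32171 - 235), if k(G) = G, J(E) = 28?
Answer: -12013/16203 ≈ -0.74141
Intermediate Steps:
j = 6851 (j = (28 + 6816) + (3 + 4*1) = 6844 + (3 + 4) = 6844 + 7 = 6851)
(j + 17175)/(-32171 - 235) = (6851 + 17175)/(-32171 - 235) = 24026/(-32406) = 24026*(-1/32406) = -12013/16203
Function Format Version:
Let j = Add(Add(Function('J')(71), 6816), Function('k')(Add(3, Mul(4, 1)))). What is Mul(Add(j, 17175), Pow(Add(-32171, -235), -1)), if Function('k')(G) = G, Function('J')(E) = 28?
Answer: Rational(-12013, 16203) ≈ -0.74141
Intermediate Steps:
j = 6851 (j = Add(Add(28, 6816), Add(3, Mul(4, 1))) = Add(6844, Add(3, 4)) = Add(6844, 7) = 6851)
Mul(Add(j, 17175), Pow(Add(-32171, -235), -1)) = Mul(Add(6851, 17175), Pow(Add(-32171, -235), -1)) = Mul(24026, Pow(-32406, -1)) = Mul(24026, Rational(-1, 32406)) = Rational(-12013, 16203)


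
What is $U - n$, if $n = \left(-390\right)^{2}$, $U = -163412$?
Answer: $-315512$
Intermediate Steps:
$n = 152100$
$U - n = -163412 - 152100 = -315512$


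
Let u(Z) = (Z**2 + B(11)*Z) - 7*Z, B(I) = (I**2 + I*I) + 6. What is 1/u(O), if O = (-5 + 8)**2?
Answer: 1/2250 ≈ 0.00044444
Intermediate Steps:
B(I) = 6 + 2*I**2 (B(I) = (I**2 + I**2) + 6 = 2*I**2 + 6 = 6 + 2*I**2)
O = 9 (O = 3**2 = 9)
u(Z) = Z**2 + 241*Z (u(Z) = (Z**2 + (6 + 2*11**2)*Z) - 7*Z = (Z**2 + (6 + 2*121)*Z) - 7*Z = (Z**2 + (6 + 242)*Z) - 7*Z = (Z**2 + 248*Z) - 7*Z = Z**2 + 241*Z)
1/u(O) = 1/(9*(241 + 9)) = 1/(9*250) = 1/2250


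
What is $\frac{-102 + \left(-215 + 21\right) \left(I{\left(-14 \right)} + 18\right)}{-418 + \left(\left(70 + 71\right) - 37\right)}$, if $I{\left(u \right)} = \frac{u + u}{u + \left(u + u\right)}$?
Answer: $\frac{5585}{471} \approx 11.858$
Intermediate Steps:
$I{\left(u \right)} = \frac{2}{3}$ ($I{\left(u \right)} = \frac{2 u}{u + 2 u} = \frac{2 u}{3 u} = 2 u \frac{1}{3 u} = \frac{2}{3}$)
$\frac{-102 + \left(-215 + 21\right) \left(I{\left(-14 \right)} + 18\right)}{-418 + \left(\left(70 + 71\right) - 37\right)} = \frac{-102 + \left(-215 + 21\right) \left(\frac{2}{3} + 18\right)}{-418 + \left(\left(70 + 71\right) - 37\right)} = \frac{-102 - \frac{10864}{3}}{-418 + \left(141 - 37\right)} = \frac{-102 - \frac{10864}{3}}{-418 + 104} = - \frac{11170}{3 \left(-314\right)} = \left(- \frac{11170}{3}\right) \left(- \frac{1}{314}\right) = \frac{5585}{471}$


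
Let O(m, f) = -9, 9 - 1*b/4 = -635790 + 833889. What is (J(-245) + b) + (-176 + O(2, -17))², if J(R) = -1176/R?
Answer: -3790651/5 ≈ -7.5813e+5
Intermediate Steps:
b = -792360 (b = 36 - 4*(-635790 + 833889) = 36 - 4*198099 = 36 - 792396 = -792360)
(J(-245) + b) + (-176 + O(2, -17))² = (-1176/(-245) - 792360) + (-176 - 9)² = (-1176*(-1/245) - 792360) + (-185)² = (24/5 - 792360) + 34225 = -3961776/5 + 34225 = -3790651/5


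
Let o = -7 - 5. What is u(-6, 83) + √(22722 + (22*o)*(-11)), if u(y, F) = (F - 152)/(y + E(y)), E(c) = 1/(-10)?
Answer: 690/61 + √25626 ≈ 171.39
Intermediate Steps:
E(c) = -⅒
o = -12
u(y, F) = (-152 + F)/(-⅒ + y) (u(y, F) = (F - 152)/(y - ⅒) = (-152 + F)/(-⅒ + y))
u(-6, 83) + √(22722 + (22*o)*(-11)) = 10*(-152 + 83)/(-1 + 10*(-6)) + √(22722 + (22*(-12))*(-11)) = 10*(-69)/(-1 - 60) + √(22722 - 264*(-11)) = 10*(-69)/(-61) + √(22722 + 2904) = 10*(-1/61)*(-69) + √25626 = 690/61 + √25626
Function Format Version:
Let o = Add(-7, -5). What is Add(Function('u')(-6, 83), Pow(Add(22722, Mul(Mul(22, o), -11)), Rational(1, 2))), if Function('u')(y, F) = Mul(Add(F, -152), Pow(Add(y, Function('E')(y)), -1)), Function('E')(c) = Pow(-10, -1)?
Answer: Add(Rational(690, 61), Pow(25626, Rational(1, 2))) ≈ 171.39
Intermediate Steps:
Function('E')(c) = Rational(-1, 10)
o = -12
Function('u')(y, F) = Mul(Pow(Add(Rational(-1, 10), y), -1), Add(-152, F)) (Function('u')(y, F) = Mul(Add(F, -152), Pow(Add(y, Rational(-1, 10)), -1)) = Mul(Add(-152, F), Pow(Add(Rational(-1, 10), y), -1)) = Mul(Pow(Add(Rational(-1, 10), y), -1), Add(-152, F)))
Add(Function('u')(-6, 83), Pow(Add(22722, Mul(Mul(22, o), -11)), Rational(1, 2))) = Add(Mul(10, Pow(Add(-1, Mul(10, -6)), -1), Add(-152, 83)), Pow(Add(22722, Mul(Mul(22, -12), -11)), Rational(1, 2))) = Add(Mul(10, Pow(Add(-1, -60), -1), -69), Pow(Add(22722, Mul(-264, -11)), Rational(1, 2))) = Add(Mul(10, Pow(-61, -1), -69), Pow(Add(22722, 2904), Rational(1, 2))) = Add(Mul(10, Rational(-1, 61), -69), Pow(25626, Rational(1, 2))) = Add(Rational(690, 61), Pow(25626, Rational(1, 2)))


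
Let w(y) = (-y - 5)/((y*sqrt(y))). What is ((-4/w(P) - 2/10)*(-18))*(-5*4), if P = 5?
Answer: -72 + 720*sqrt(5) ≈ 1538.0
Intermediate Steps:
w(y) = (-5 - y)/y**(3/2) (w(y) = (-5 - y)/(y**(3/2)) = (-5 - y)/y**(3/2))
((-4/w(P) - 2/10)*(-18))*(-5*4) = ((-4*5*sqrt(5)/(-5 - 1*5) - 2/10)*(-18))*(-5*4) = ((-4*5*sqrt(5)/(-5 - 5) - 2*1/10)*(-18))*(-20) = ((-4*(-sqrt(5)/2) - 1/5)*(-18))*(-20) = ((-(-2)*sqrt(5) - 1/5)*(-18))*(-20) = ((2*sqrt(5) - 1/5)*(-18))*(-20) = ((-1/5 + 2*sqrt(5))*(-18))*(-20) = (18/5 - 36*sqrt(5))*(-20) = -72 + 720*sqrt(5)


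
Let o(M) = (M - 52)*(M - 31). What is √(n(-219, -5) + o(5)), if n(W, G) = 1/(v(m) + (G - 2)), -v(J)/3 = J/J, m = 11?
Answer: √122190/10 ≈ 34.956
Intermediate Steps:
v(J) = -3 (v(J) = -3*J/J = -3*1 = -3)
n(W, G) = 1/(-5 + G) (n(W, G) = 1/(-3 + (G - 2)) = 1/(-3 + (-2 + G)) = 1/(-5 + G))
o(M) = (-52 + M)*(-31 + M)
√(n(-219, -5) + o(5)) = √(1/(-5 - 5) + (1612 + 5² - 83*5)) = √(1/(-10) + (1612 + 25 - 415)) = √(-⅒ + 1222) = √(12219/10) = √122190/10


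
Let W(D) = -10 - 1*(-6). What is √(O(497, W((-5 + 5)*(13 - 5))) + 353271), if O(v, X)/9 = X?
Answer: √353235 ≈ 594.34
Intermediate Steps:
W(D) = -4 (W(D) = -10 + 6 = -4)
O(v, X) = 9*X
√(O(497, W((-5 + 5)*(13 - 5))) + 353271) = √(9*(-4) + 353271) = √(-36 + 353271) = √353235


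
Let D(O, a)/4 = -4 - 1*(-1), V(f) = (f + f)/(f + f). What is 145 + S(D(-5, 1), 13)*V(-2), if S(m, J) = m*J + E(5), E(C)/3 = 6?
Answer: 7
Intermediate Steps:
E(C) = 18 (E(C) = 3*6 = 18)
V(f) = 1 (V(f) = (2*f)/((2*f)) = (2*f)*(1/(2*f)) = 1)
D(O, a) = -12 (D(O, a) = 4*(-4 - 1*(-1)) = 4*(-4 + 1) = 4*(-3) = -12)
S(m, J) = 18 + J*m (S(m, J) = m*J + 18 = J*m + 18 = 18 + J*m)
145 + S(D(-5, 1), 13)*V(-2) = 145 + (18 + 13*(-12))*1 = 145 + (18 - 156)*1 = 145 - 138*1 = 145 - 138 = 7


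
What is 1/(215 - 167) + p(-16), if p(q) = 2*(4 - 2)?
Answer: 193/48 ≈ 4.0208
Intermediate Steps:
p(q) = 4 (p(q) = 2*2 = 4)
1/(215 - 167) + p(-16) = 1/(215 - 167) + 4 = 1/48 + 4 = 193/48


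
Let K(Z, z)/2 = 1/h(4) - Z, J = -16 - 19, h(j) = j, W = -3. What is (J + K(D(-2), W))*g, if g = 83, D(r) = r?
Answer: -5063/2 ≈ -2531.5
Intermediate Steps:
J = -35
K(Z, z) = 1/2 - 2*Z (K(Z, z) = 2*(1/4 - Z) = 1/2 - 2*Z)
(J + K(D(-2), W))*g = (-35 + (1/2 - 2*(-2)))*83 = (-35 + (1/2 + 4))*83 = (-35 + 9/2)*83 = -61/2*83 = -5063/2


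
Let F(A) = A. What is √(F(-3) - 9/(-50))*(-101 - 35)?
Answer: -68*I*√282/5 ≈ -228.38*I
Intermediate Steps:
√(F(-3) - 9/(-50))*(-101 - 35) = √(-3 - 9/(-50))*(-101 - 35) = √(-3 - 9*(-1/50))*(-136) = √(-3 + 9/50)*(-136) = √(-141/50)*(-136) = (I*√282/10)*(-136) = -68*I*√282/5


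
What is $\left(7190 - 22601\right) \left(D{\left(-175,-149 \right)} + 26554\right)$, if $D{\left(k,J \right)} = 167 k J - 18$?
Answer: $-67516531071$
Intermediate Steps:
$D{\left(k,J \right)} = -18 + 167 J k$ ($D{\left(k,J \right)} = 167 J k - 18 = -18 + 167 J k$)
$\left(7190 - 22601\right) \left(D{\left(-175,-149 \right)} + 26554\right) = \left(7190 - 22601\right) \left(\left(-18 + 167 \left(-149\right) \left(-175\right)\right) + 26554\right) = - 15411 \left(\left(-18 + 4354525\right) + 26554\right) = - 15411 \left(4354507 + 26554\right) = \left(-15411\right) 4381061 = -67516531071$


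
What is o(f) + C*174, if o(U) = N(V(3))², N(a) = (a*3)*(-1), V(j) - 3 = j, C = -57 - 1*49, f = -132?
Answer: -18120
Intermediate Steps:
C = -106 (C = -57 - 49 = -106)
V(j) = 3 + j
N(a) = -3*a (N(a) = (3*a)*(-1) = -3*a)
o(U) = 324 (o(U) = (-3*(3 + 3))² = (-3*6)² = (-18)² = 324)
o(f) + C*174 = 324 - 106*174 = 324 - 18444 = -18120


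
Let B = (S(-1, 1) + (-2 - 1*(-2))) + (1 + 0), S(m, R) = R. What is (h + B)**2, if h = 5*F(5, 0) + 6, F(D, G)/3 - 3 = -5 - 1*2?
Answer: 2704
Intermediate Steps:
F(D, G) = -12 (F(D, G) = 9 + 3*(-5 - 1*2) = 9 + 3*(-5 - 2) = 9 + 3*(-7) = 9 - 21 = -12)
B = 2 (B = (1 + (-2 - 1*(-2))) + (1 + 0) = (1 + (-2 + 2)) + 1 = (1 + 0) + 1 = 1 + 1 = 2)
h = -54 (h = 5*(-12) + 6 = -60 + 6 = -54)
(h + B)**2 = (-54 + 2)**2 = (-52)**2 = 2704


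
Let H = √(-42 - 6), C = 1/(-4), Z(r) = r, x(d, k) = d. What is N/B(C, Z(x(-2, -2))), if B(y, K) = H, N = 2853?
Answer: -951*I*√3/4 ≈ -411.79*I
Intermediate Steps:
C = -¼ ≈ -0.25000
H = 4*I*√3 (H = √(-48) = 4*I*√3 ≈ 6.9282*I)
B(y, K) = 4*I*√3
N/B(C, Z(x(-2, -2))) = 2853/((4*I*√3)) = 2853*(-I*√3/12) = -951*I*√3/4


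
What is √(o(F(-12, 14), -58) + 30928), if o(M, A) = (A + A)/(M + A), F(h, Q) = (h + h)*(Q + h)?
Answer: 3*√9653314/53 ≈ 175.87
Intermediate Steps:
F(h, Q) = 2*h*(Q + h) (F(h, Q) = (2*h)*(Q + h) = 2*h*(Q + h))
o(M, A) = 2*A/(A + M) (o(M, A) = (2*A)/(A + M) = 2*A/(A + M))
√(o(F(-12, 14), -58) + 30928) = √(2*(-58)/(-58 + 2*(-12)*(14 - 12)) + 30928) = √(2*(-58)/(-58 + 2*(-12)*2) + 30928) = √(2*(-58)/(-58 - 48) + 30928) = √(2*(-58)/(-106) + 30928) = √(2*(-58)*(-1/106) + 30928) = √(58/53 + 30928) = √(1639242/53) = 3*√9653314/53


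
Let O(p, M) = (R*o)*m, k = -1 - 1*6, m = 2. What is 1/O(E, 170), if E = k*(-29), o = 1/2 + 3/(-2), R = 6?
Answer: -1/12 ≈ -0.083333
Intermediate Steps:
k = -7 (k = -1 - 6 = -7)
o = -1 (o = 1*(1/2) + 3*(-1/2) = 1/2 - 3/2 = -1)
E = 203 (E = -7*(-29) = 203)
O(p, M) = -12 (O(p, M) = (6*(-1))*2 = -6*2 = -12)
1/O(E, 170) = 1/(-12) = -1/12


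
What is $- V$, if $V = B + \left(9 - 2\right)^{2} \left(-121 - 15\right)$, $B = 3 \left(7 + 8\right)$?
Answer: $6619$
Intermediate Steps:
$B = 45$ ($B = 3 \cdot 15 = 45$)
$V = -6619$ ($V = 45 + \left(9 - 2\right)^{2} \left(-121 - 15\right) = 45 + 7^{2} \left(-121 - 15\right) = 45 + 49 \left(-136\right) = 45 - 6664 = -6619$)
$- V = \left(-1\right) \left(-6619\right) = 6619$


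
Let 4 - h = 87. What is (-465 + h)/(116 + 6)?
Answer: -274/61 ≈ -4.4918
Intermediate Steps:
h = -83 (h = 4 - 1*87 = 4 - 87 = -83)
(-465 + h)/(116 + 6) = (-465 - 83)/(116 + 6) = -548/122 = -548*1/122 = -274/61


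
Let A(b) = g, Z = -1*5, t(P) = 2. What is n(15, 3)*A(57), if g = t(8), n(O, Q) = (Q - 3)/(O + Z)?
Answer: 0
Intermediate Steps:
Z = -5
n(O, Q) = (-3 + Q)/(-5 + O) (n(O, Q) = (Q - 3)/(O - 5) = (-3 + Q)/(-5 + O))
g = 2
A(b) = 2
n(15, 3)*A(57) = ((-3 + 3)/(-5 + 15))*2 = (0/10)*2 = ((⅒)*0)*2 = 0*2 = 0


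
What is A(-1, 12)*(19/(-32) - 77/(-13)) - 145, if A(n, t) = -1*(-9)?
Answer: -40367/416 ≈ -97.036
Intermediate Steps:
A(n, t) = 9
A(-1, 12)*(19/(-32) - 77/(-13)) - 145 = 9*(19/(-32) - 77/(-13)) - 145 = 9*(19*(-1/32) - 77*(-1/13)) - 145 = 9*(-19/32 + 77/13) - 145 = 9*(2217/416) - 145 = 19953/416 - 145 = -40367/416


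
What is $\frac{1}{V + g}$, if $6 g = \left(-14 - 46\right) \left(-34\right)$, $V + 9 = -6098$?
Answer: $- \frac{1}{5767} \approx -0.0001734$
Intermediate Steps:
$V = -6107$ ($V = -9 - 6098 = -6107$)
$g = 340$ ($g = \frac{\left(-14 - 46\right) \left(-34\right)}{6} = \frac{\left(-60\right) \left(-34\right)}{6} = \frac{1}{6} \cdot 2040 = 340$)
$\frac{1}{V + g} = \frac{1}{-6107 + 340} = \frac{1}{-5767} = - \frac{1}{5767}$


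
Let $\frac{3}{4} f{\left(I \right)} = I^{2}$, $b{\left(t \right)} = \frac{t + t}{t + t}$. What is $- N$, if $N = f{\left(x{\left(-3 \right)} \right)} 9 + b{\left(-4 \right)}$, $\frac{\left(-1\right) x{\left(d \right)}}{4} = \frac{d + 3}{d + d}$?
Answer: $-1$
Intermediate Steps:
$x{\left(d \right)} = - \frac{2 \left(3 + d\right)}{d}$ ($x{\left(d \right)} = - 4 \frac{d + 3}{d + d} = - 4 \frac{3 + d}{2 d} = - \frac{2 \left(3 + d\right)}{d}$)
$b{\left(t \right)} = 1$ ($b{\left(t \right)} = \frac{2 t}{2 t} = 2 t \frac{1}{2 t} = 1$)
$f{\left(I \right)} = \frac{4 I^{2}}{3}$
$N = 1$ ($N = \frac{4 \left(-2 - \frac{6}{-3}\right)^{2}}{3} \cdot 9 + 1 = \frac{4 \left(-2 - -2\right)^{2}}{3} \cdot 9 + 1 = \frac{4 \left(-2 + 2\right)^{2}}{3} \cdot 9 + 1 = \frac{4 \cdot 0^{2}}{3} \cdot 9 + 1 = \frac{4}{3} \cdot 0 \cdot 9 + 1 = 0 \cdot 9 + 1 = 0 + 1 = 1$)
$- N = \left(-1\right) 1 = -1$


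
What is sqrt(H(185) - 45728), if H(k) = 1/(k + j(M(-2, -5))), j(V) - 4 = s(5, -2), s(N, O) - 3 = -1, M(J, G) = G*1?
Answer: I*sqrt(1668202977)/191 ≈ 213.84*I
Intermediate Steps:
M(J, G) = G
s(N, O) = 2 (s(N, O) = 3 - 1 = 2)
j(V) = 6 (j(V) = 4 + 2 = 6)
H(k) = 1/(6 + k) (H(k) = 1/(k + 6) = 1/(6 + k))
sqrt(H(185) - 45728) = sqrt(1/(6 + 185) - 45728) = sqrt(1/191 - 45728) = sqrt(-8734047/191) = I*sqrt(1668202977)/191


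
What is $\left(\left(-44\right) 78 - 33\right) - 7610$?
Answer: $-11075$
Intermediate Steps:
$\left(\left(-44\right) 78 - 33\right) - 7610 = \left(-3432 - 33\right) - 7610 = -3465 - 7610 = -11075$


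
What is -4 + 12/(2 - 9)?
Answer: -40/7 ≈ -5.7143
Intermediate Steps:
-4 + 12/(2 - 9) = -4 + 12/(-7) = -4 + 12*(-1/7) = -4 - 12/7 = -40/7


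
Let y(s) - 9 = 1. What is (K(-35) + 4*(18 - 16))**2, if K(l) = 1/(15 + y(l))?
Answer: 40401/625 ≈ 64.642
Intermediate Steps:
y(s) = 10 (y(s) = 9 + 1 = 10)
K(l) = 1/25 (K(l) = 1/(15 + 10) = 1/25)
(K(-35) + 4*(18 - 16))**2 = (1/25 + 4*(18 - 16))**2 = (1/25 + 4*2)**2 = (1/25 + 8)**2 = (201/25)**2 = 40401/625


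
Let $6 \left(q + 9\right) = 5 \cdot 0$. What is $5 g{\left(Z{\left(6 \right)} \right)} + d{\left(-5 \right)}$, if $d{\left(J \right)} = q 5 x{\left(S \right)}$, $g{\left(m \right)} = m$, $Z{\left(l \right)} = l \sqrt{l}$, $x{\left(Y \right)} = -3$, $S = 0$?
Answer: $135 + 30 \sqrt{6} \approx 208.48$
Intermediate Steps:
$q = -9$ ($q = -9 + \frac{5 \cdot 0}{6} = -9 + \frac{1}{6} \cdot 0 = -9 + 0 = -9$)
$Z{\left(l \right)} = l^{\frac{3}{2}}$
$d{\left(J \right)} = 135$ ($d{\left(J \right)} = \left(-9\right) 5 \left(-3\right) = \left(-45\right) \left(-3\right) = 135$)
$5 g{\left(Z{\left(6 \right)} \right)} + d{\left(-5 \right)} = 5 \cdot 6^{\frac{3}{2}} + 135 = 5 \cdot 6 \sqrt{6} + 135 = 30 \sqrt{6} + 135 = 135 + 30 \sqrt{6}$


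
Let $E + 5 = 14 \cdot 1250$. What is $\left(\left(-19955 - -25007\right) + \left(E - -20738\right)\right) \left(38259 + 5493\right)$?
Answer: $1893805320$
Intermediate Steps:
$E = 17495$ ($E = -5 + 14 \cdot 1250 = -5 + 17500 = 17495$)
$\left(\left(-19955 - -25007\right) + \left(E - -20738\right)\right) \left(38259 + 5493\right) = \left(\left(-19955 - -25007\right) + \left(17495 - -20738\right)\right) \left(38259 + 5493\right) = \left(\left(-19955 + 25007\right) + \left(17495 + 20738\right)\right) 43752 = \left(5052 + 38233\right) 43752 = 43285 \cdot 43752 = 1893805320$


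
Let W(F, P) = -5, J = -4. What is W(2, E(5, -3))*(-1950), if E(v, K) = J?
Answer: 9750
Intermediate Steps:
E(v, K) = -4
W(2, E(5, -3))*(-1950) = -5*(-1950) = 9750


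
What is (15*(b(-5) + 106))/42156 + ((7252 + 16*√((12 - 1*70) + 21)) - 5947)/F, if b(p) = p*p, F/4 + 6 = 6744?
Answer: 2999285/31560792 + 2*I*√37/3369 ≈ 0.095032 + 0.003611*I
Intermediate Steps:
F = 26952 (F = -24 + 4*6744 = -24 + 26976 = 26952)
b(p) = p²
(15*(b(-5) + 106))/42156 + ((7252 + 16*√((12 - 1*70) + 21)) - 5947)/F = (15*((-5)² + 106))/42156 + ((7252 + 16*√((12 - 1*70) + 21)) - 5947)/26952 = (15*(25 + 106))*(1/42156) + ((7252 + 16*√((12 - 70) + 21)) - 5947)*(1/26952) = (15*131)*(1/42156) + ((7252 + 16*√(-58 + 21)) - 5947)*(1/26952) = 1965*(1/42156) + ((7252 + 16*√(-37)) - 5947)*(1/26952) = 655/14052 + ((7252 + 16*(I*√37)) - 5947)*(1/26952) = 655/14052 + ((7252 + 16*I*√37) - 5947)*(1/26952) = 655/14052 + (1305 + 16*I*√37)*(1/26952) = 655/14052 + (435/8984 + 2*I*√37/3369) = 2999285/31560792 + 2*I*√37/3369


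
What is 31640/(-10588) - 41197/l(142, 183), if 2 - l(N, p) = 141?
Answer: 107948969/367933 ≈ 293.39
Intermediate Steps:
l(N, p) = -139 (l(N, p) = 2 - 1*141 = 2 - 141 = -139)
31640/(-10588) - 41197/l(142, 183) = 31640/(-10588) - 41197/(-139) = 31640*(-1/10588) - 41197*(-1/139) = -7910/2647 + 41197/139 = 107948969/367933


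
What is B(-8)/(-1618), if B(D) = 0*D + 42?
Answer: -21/809 ≈ -0.025958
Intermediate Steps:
B(D) = 42 (B(D) = 0 + 42 = 42)
B(-8)/(-1618) = 42/(-1618) = 42*(-1/1618) = -21/809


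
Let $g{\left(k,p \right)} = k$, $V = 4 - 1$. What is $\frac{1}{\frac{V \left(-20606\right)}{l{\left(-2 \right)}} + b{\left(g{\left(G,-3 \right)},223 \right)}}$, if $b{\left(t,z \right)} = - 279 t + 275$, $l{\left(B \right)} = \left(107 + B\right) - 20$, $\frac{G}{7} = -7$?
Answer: $\frac{85}{1123592} \approx 7.565 \cdot 10^{-5}$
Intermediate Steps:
$G = -49$ ($G = 7 \left(-7\right) = -49$)
$l{\left(B \right)} = 87 + B$
$V = 3$
$b{\left(t,z \right)} = 275 - 279 t$
$\frac{1}{\frac{V \left(-20606\right)}{l{\left(-2 \right)}} + b{\left(g{\left(G,-3 \right)},223 \right)}} = \frac{1}{\frac{3 \left(-20606\right)}{87 - 2} + \left(275 - -13671\right)} = \frac{1}{- \frac{61818}{85} + \left(275 + 13671\right)} = \frac{1}{\left(-61818\right) \frac{1}{85} + 13946} = \frac{1}{- \frac{61818}{85} + 13946} = \frac{1}{\frac{1123592}{85}} = \frac{85}{1123592}$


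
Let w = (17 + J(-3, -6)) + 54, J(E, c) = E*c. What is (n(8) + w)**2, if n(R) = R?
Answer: 9409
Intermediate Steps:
w = 89 (w = (17 - 3*(-6)) + 54 = (17 + 18) + 54 = 35 + 54 = 89)
(n(8) + w)**2 = (8 + 89)**2 = 97**2 = 9409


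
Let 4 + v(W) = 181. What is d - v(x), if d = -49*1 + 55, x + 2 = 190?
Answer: -171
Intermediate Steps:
x = 188 (x = -2 + 190 = 188)
v(W) = 177 (v(W) = -4 + 181 = 177)
d = 6 (d = -49 + 55 = 6)
d - v(x) = 6 - 1*177 = 6 - 177 = -171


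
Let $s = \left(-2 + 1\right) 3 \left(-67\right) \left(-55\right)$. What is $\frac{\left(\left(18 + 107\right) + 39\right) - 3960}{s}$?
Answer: $\frac{3796}{11055} \approx 0.34337$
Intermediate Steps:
$s = -11055$ ($s = \left(-1\right) 3 \left(-67\right) \left(-55\right) = \left(-3\right) \left(-67\right) \left(-55\right) = 201 \left(-55\right) = -11055$)
$\frac{\left(\left(18 + 107\right) + 39\right) - 3960}{s} = \frac{\left(\left(18 + 107\right) + 39\right) - 3960}{-11055} = \left(\left(125 + 39\right) - 3960\right) \left(- \frac{1}{11055}\right) = \left(164 - 3960\right) \left(- \frac{1}{11055}\right) = \left(-3796\right) \left(- \frac{1}{11055}\right) = \frac{3796}{11055}$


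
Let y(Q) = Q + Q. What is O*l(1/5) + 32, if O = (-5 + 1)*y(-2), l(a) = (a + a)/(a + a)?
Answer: 48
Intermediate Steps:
y(Q) = 2*Q
l(a) = 1 (l(a) = (2*a)/((2*a)) = (2*a)*(1/(2*a)) = 1)
O = 16 (O = (-5 + 1)*(2*(-2)) = -4*(-4) = 16)
O*l(1/5) + 32 = 16*1 + 32 = 16 + 32 = 48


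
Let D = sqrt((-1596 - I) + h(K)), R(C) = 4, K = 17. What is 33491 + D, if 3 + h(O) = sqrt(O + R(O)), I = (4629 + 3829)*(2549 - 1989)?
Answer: 33491 + sqrt(-4738079 + sqrt(21)) ≈ 33491.0 + 2176.7*I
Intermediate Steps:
I = 4736480 (I = 8458*560 = 4736480)
h(O) = -3 + sqrt(4 + O) (h(O) = -3 + sqrt(O + 4) = -3 + sqrt(4 + O))
D = sqrt(-4738079 + sqrt(21)) (D = sqrt((-1596 - 1*4736480) + (-3 + sqrt(4 + 17))) = sqrt((-1596 - 4736480) + (-3 + sqrt(21))) = sqrt(-4738076 + (-3 + sqrt(21))) = sqrt(-4738079 + sqrt(21)) ≈ 2176.7*I)
33491 + D = 33491 + sqrt(-4738079 + sqrt(21))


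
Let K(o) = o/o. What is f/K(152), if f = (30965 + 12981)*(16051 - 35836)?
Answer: -869471610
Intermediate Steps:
K(o) = 1
f = -869471610 (f = 43946*(-19785) = -869471610)
f/K(152) = -869471610/1 = -869471610*1 = -869471610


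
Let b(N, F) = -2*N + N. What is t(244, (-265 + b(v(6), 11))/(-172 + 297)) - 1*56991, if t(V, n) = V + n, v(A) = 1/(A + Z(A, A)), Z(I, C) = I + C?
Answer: -127685521/2250 ≈ -56749.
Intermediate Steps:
Z(I, C) = C + I
v(A) = 1/(3*A) (v(A) = 1/(A + (A + A)) = 1/(A + 2*A) = 1/(3*A))
b(N, F) = -N
t(244, (-265 + b(v(6), 11))/(-172 + 297)) - 1*56991 = (244 + (-265 - 1/(3*6))/(-172 + 297)) - 1*56991 = (244 + (-265 - 1/(3*6))/125) - 56991 = (244 + (-265 - 1*1/18)*(1/125)) - 56991 = (244 + (-265 - 1/18)*(1/125)) - 56991 = (244 - 4771/18*1/125) - 56991 = (244 - 4771/2250) - 56991 = 544229/2250 - 56991 = -127685521/2250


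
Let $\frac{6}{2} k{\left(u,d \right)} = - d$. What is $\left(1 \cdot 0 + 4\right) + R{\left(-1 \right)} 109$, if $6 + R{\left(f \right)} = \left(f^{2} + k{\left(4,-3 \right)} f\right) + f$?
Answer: $-759$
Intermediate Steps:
$k{\left(u,d \right)} = - \frac{d}{3}$ ($k{\left(u,d \right)} = \frac{\left(-1\right) d}{3} = - \frac{d}{3}$)
$R{\left(f \right)} = -6 + f^{2} + 2 f$ ($R{\left(f \right)} = -6 + \left(\left(f^{2} + \left(- \frac{1}{3}\right) \left(-3\right) f\right) + f\right) = -6 + \left(\left(f^{2} + 1 f\right) + f\right) = -6 + \left(\left(f^{2} + f\right) + f\right) = -6 + \left(\left(f + f^{2}\right) + f\right) = -6 + \left(f^{2} + 2 f\right) = -6 + f^{2} + 2 f$)
$\left(1 \cdot 0 + 4\right) + R{\left(-1 \right)} 109 = \left(1 \cdot 0 + 4\right) + \left(-6 + \left(-1\right)^{2} + 2 \left(-1\right)\right) 109 = \left(0 + 4\right) + \left(-6 + 1 - 2\right) 109 = 4 - 763 = -759$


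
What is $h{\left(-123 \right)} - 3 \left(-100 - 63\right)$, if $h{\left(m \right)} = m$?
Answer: $366$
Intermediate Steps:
$h{\left(-123 \right)} - 3 \left(-100 - 63\right) = -123 - 3 \left(-100 - 63\right) = -123 - 3 \left(-163\right) = -123 - -489 = -123 + 489 = 366$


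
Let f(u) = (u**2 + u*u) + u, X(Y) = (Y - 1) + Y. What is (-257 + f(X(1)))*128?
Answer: -32512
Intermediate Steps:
X(Y) = -1 + 2*Y (X(Y) = (-1 + Y) + Y = -1 + 2*Y)
f(u) = u + 2*u**2 (f(u) = (u**2 + u**2) + u = 2*u**2 + u = u + 2*u**2)
(-257 + f(X(1)))*128 = (-257 + (-1 + 2*1)*(1 + 2*(-1 + 2*1)))*128 = (-257 + (-1 + 2)*(1 + 2*(-1 + 2)))*128 = (-257 + 1*(1 + 2*1))*128 = (-257 + 1*(1 + 2))*128 = (-257 + 1*3)*128 = (-257 + 3)*128 = -254*128 = -32512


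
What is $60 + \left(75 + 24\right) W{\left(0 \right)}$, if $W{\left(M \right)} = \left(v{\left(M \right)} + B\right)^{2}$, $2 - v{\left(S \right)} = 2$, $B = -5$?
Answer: $2535$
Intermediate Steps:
$v{\left(S \right)} = 0$ ($v{\left(S \right)} = 2 - 2 = 0$)
$W{\left(M \right)} = 25$ ($W{\left(M \right)} = \left(0 - 5\right)^{2} = \left(-5\right)^{2} = 25$)
$60 + \left(75 + 24\right) W{\left(0 \right)} = 60 + \left(75 + 24\right) 25 = 60 + 99 \cdot 25 = 60 + 2475 = 2535$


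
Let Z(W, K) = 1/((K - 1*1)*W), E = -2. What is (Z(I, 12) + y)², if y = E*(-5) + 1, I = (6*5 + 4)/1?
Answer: 16933225/139876 ≈ 121.06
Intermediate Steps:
I = 34 (I = (30 + 4)*1 = 34*1 = 34)
Z(W, K) = 1/(W*(-1 + K)) (Z(W, K) = 1/((K - 1)*W) = 1/((-1 + K)*W) = 1/(W*(-1 + K)))
y = 11 (y = -2*(-5) + 1 = 10 + 1 = 11)
(Z(I, 12) + y)² = (1/(34*(-1 + 12)) + 11)² = ((1/34)/11 + 11)² = ((1/34)*(1/11) + 11)² = (1/374 + 11)² = (4115/374)² = 16933225/139876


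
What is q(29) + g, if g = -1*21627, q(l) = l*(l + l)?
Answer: -19945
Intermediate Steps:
q(l) = 2*l**2 (q(l) = l*(2*l) = 2*l**2)
g = -21627
q(29) + g = 2*29**2 - 21627 = 2*841 - 21627 = 1682 - 21627 = -19945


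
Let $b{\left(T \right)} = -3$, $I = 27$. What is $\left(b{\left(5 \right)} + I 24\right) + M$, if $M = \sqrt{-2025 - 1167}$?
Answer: $645 + 2 i \sqrt{798} \approx 645.0 + 56.498 i$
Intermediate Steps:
$M = 2 i \sqrt{798}$ ($M = \sqrt{-3192} = 2 i \sqrt{798} \approx 56.498 i$)
$\left(b{\left(5 \right)} + I 24\right) + M = \left(-3 + 27 \cdot 24\right) + 2 i \sqrt{798} = \left(-3 + 648\right) + 2 i \sqrt{798} = 645 + 2 i \sqrt{798}$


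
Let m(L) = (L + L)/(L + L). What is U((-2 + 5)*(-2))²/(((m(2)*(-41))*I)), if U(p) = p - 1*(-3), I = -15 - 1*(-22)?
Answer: -9/287 ≈ -0.031359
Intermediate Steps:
I = 7 (I = -15 + 22 = 7)
U(p) = 3 + p (U(p) = p + 3 = 3 + p)
m(L) = 1 (m(L) = (2*L)/((2*L)) = (2*L)*(1/(2*L)) = 1)
U((-2 + 5)*(-2))²/(((m(2)*(-41))*I)) = (3 + (-2 + 5)*(-2))²/(((1*(-41))*7)) = (3 + 3*(-2))²/((-41*7)) = (3 - 6)²/(-287) = (-3)²*(-1/287) = 9*(-1/287) = -9/287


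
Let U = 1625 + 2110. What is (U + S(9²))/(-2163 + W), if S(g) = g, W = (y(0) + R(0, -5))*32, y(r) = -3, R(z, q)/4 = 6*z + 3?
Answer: -1272/625 ≈ -2.0352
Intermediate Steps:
R(z, q) = 12 + 24*z (R(z, q) = 4*(6*z + 3) = 4*(3 + 6*z) = 12 + 24*z)
U = 3735
W = 288 (W = (-3 + (12 + 24*0))*32 = (-3 + (12 + 0))*32 = (-3 + 12)*32 = 9*32 = 288)
(U + S(9²))/(-2163 + W) = (3735 + 9²)/(-2163 + 288) = (3735 + 81)/(-1875) = 3816*(-1/1875) = -1272/625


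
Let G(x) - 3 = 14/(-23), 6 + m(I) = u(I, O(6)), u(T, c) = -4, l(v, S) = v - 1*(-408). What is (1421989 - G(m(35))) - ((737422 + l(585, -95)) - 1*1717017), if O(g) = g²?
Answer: 55213538/23 ≈ 2.4006e+6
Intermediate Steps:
l(v, S) = 408 + v (l(v, S) = v + 408 = 408 + v)
m(I) = -10 (m(I) = -6 - 4 = -10)
G(x) = 55/23 (G(x) = 3 + 14/(-23) = 3 - 1/23*14 = 3 - 14/23 = 55/23)
(1421989 - G(m(35))) - ((737422 + l(585, -95)) - 1*1717017) = (1421989 - 1*55/23) - ((737422 + (408 + 585)) - 1*1717017) = (1421989 - 55/23) - ((737422 + 993) - 1717017) = 32705692/23 - (738415 - 1717017) = 32705692/23 - 1*(-978602) = 32705692/23 + 978602 = 55213538/23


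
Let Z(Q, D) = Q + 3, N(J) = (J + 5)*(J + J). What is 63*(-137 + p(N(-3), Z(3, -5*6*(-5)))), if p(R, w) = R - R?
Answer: -8631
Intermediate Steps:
N(J) = 2*J*(5 + J) (N(J) = (5 + J)*(2*J) = 2*J*(5 + J))
Z(Q, D) = 3 + Q
p(R, w) = 0
63*(-137 + p(N(-3), Z(3, -5*6*(-5)))) = 63*(-137 + 0) = 63*(-137) = -8631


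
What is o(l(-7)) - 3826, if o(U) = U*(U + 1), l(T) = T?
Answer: -3784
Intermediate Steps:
o(U) = U*(1 + U)
o(l(-7)) - 3826 = -7*(1 - 7) - 3826 = -7*(-6) - 3826 = 42 - 3826 = -3784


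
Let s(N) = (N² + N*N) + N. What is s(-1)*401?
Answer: 401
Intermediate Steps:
s(N) = N + 2*N² (s(N) = (N² + N²) + N = 2*N² + N = N + 2*N²)
s(-1)*401 = -(1 + 2*(-1))*401 = -(1 - 2)*401 = -1*(-1)*401 = 1*401 = 401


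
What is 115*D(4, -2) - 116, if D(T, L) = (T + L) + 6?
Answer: 804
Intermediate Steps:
D(T, L) = 6 + L + T (D(T, L) = (L + T) + 6 = 6 + L + T)
115*D(4, -2) - 116 = 115*(6 - 2 + 4) - 116 = 115*8 - 116 = 920 - 116 = 804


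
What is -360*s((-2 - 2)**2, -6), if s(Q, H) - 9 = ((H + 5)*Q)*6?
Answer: 31320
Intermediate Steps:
s(Q, H) = 9 + 6*Q*(5 + H) (s(Q, H) = 9 + ((H + 5)*Q)*6 = 9 + ((5 + H)*Q)*6 = 9 + (Q*(5 + H))*6 = 9 + 6*Q*(5 + H))
-360*s((-2 - 2)**2, -6) = -360*(9 + 30*(-2 - 2)**2 + 6*(-6)*(-2 - 2)**2) = -360*(9 + 30*(-4)**2 + 6*(-6)*(-4)**2) = -360*(9 + 30*16 + 6*(-6)*16) = -360*(9 + 480 - 576) = -360*(-87) = 31320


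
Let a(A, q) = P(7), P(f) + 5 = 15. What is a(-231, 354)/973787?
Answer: 10/973787 ≈ 1.0269e-5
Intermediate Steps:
P(f) = 10 (P(f) = -5 + 15 = 10)
a(A, q) = 10
a(-231, 354)/973787 = 10/973787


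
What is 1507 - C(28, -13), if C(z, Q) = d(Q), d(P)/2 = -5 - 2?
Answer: 1521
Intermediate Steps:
d(P) = -14 (d(P) = 2*(-5 - 2) = 2*(-7) = -14)
C(z, Q) = -14
1507 - C(28, -13) = 1507 - 1*(-14) = 1507 + 14 = 1521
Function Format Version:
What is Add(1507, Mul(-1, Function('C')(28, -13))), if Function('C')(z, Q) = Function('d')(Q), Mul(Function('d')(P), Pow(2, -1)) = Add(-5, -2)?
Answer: 1521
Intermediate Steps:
Function('d')(P) = -14 (Function('d')(P) = Mul(2, Add(-5, -2)) = Mul(2, -7) = -14)
Function('C')(z, Q) = -14
Add(1507, Mul(-1, Function('C')(28, -13))) = Add(1507, Mul(-1, -14)) = Add(1507, 14) = 1521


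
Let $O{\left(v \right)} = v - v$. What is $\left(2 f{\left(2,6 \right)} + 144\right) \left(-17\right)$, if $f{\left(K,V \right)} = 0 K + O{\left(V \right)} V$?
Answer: $-2448$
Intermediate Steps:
$O{\left(v \right)} = 0$
$f{\left(K,V \right)} = 0$ ($f{\left(K,V \right)} = 0 K + 0 V = 0 + 0 = 0$)
$\left(2 f{\left(2,6 \right)} + 144\right) \left(-17\right) = \left(2 \cdot 0 + 144\right) \left(-17\right) = \left(0 + 144\right) \left(-17\right) = 144 \left(-17\right) = -2448$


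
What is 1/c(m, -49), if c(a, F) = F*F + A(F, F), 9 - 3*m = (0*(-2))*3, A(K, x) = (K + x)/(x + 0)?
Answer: 1/2403 ≈ 0.00041615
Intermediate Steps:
A(K, x) = (K + x)/x
m = 3 (m = 3 - 0*(-2)*3/3 = 3 - 0*3 = 3 - ⅓*0 = 3 + 0 = 3)
c(a, F) = 2 + F² (c(a, F) = F*F + (F + F)/F = F² + (2*F)/F = F² + 2 = 2 + F²)
1/c(m, -49) = 1/(2 + (-49)²) = 1/(2 + 2401) = 1/2403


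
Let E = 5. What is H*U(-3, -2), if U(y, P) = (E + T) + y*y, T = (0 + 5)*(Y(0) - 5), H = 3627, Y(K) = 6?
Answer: 68913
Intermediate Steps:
T = 5 (T = (0 + 5)*(6 - 5) = 5*1 = 5)
U(y, P) = 10 + y² (U(y, P) = (5 + 5) + y*y = 10 + y²)
H*U(-3, -2) = 3627*(10 + (-3)²) = 3627*(10 + 9) = 3627*19 = 68913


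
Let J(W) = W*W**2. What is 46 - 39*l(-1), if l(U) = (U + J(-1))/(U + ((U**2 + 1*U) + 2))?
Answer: 124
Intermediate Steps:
J(W) = W**3
l(U) = (-1 + U)/(2 + U**2 + 2*U) (l(U) = (U + (-1)**3)/(U + ((U**2 + 1*U) + 2)) = (U - 1)/(U + ((U**2 + U) + 2)) = (-1 + U)/(U + ((U + U**2) + 2)) = (-1 + U)/(U + (2 + U + U**2)) = (-1 + U)/(2 + U**2 + 2*U))
46 - 39*l(-1) = 46 - 39*(-1 - 1)/(2 + (-1)**2 + 2*(-1)) = 46 - 39*(-2)/(2 + 1 - 2) = 46 - 39*(-2)/1 = 46 - 39*(-2) = 46 + 78 = 124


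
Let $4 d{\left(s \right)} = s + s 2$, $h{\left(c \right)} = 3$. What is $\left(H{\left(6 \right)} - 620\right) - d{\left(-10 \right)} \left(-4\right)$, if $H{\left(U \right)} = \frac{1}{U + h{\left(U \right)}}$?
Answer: $- \frac{5849}{9} \approx -649.89$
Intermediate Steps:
$d{\left(s \right)} = \frac{3 s}{4}$ ($d{\left(s \right)} = \frac{s + s 2}{4} = \frac{s + 2 s}{4} = \frac{3 s}{4}$)
$H{\left(U \right)} = \frac{1}{3 + U}$ ($H{\left(U \right)} = \frac{1}{U + 3} = \frac{1}{3 + U}$)
$\left(H{\left(6 \right)} - 620\right) - d{\left(-10 \right)} \left(-4\right) = \left(\frac{1}{3 + 6} - 620\right) - \frac{3}{4} \left(-10\right) \left(-4\right) = \left(\frac{1}{9} - 620\right) - \left(- \frac{15}{2}\right) \left(-4\right) = \left(\frac{1}{9} - 620\right) - 30 = - \frac{5579}{9} - 30 = - \frac{5849}{9}$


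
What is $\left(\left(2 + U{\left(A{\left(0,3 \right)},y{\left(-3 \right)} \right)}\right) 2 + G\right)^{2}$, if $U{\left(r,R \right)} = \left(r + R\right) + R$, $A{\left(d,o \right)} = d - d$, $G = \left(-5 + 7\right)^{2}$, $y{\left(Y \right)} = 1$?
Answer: $144$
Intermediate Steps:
$G = 4$ ($G = 2^{2} = 4$)
$A{\left(d,o \right)} = 0$
$U{\left(r,R \right)} = r + 2 R$ ($U{\left(r,R \right)} = \left(R + r\right) + R = r + 2 R$)
$\left(\left(2 + U{\left(A{\left(0,3 \right)},y{\left(-3 \right)} \right)}\right) 2 + G\right)^{2} = \left(\left(2 + \left(0 + 2 \cdot 1\right)\right) 2 + 4\right)^{2} = \left(\left(2 + \left(0 + 2\right)\right) 2 + 4\right)^{2} = \left(\left(2 + 2\right) 2 + 4\right)^{2} = \left(4 \cdot 2 + 4\right)^{2} = \left(8 + 4\right)^{2} = 12^{2} = 144$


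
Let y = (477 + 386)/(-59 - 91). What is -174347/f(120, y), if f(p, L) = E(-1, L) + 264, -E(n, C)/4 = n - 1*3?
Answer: -174347/280 ≈ -622.67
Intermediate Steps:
E(n, C) = 12 - 4*n (E(n, C) = -4*(n - 1*3) = -4*(n - 3) = -4*(-3 + n) = 12 - 4*n)
y = -863/150 (y = 863/(-150) = 863*(-1/150) = -863/150 ≈ -5.7533)
f(p, L) = 280 (f(p, L) = (12 - 4*(-1)) + 264 = (12 + 4) + 264 = 16 + 264 = 280)
-174347/f(120, y) = -174347/280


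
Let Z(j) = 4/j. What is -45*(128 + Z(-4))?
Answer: -5715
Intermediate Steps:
-45*(128 + Z(-4)) = -45*(128 + 4/(-4)) = -45*(128 + 4*(-1/4)) = -45*(128 - 1) = -45*127 = -5715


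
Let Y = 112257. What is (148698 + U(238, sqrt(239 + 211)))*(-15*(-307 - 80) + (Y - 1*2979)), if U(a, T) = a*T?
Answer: 17112611934 + 410846310*sqrt(2) ≈ 1.7694e+10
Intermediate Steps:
U(a, T) = T*a
(148698 + U(238, sqrt(239 + 211)))*(-15*(-307 - 80) + (Y - 1*2979)) = (148698 + sqrt(239 + 211)*238)*(-15*(-307 - 80) + (112257 - 1*2979)) = (148698 + sqrt(450)*238)*(-15*(-387) + (112257 - 2979)) = (148698 + (15*sqrt(2))*238)*(5805 + 109278) = (148698 + 3570*sqrt(2))*115083 = 17112611934 + 410846310*sqrt(2)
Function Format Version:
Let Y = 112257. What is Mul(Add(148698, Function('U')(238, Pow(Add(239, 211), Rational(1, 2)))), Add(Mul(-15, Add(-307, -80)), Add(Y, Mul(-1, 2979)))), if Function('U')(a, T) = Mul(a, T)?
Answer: Add(17112611934, Mul(410846310, Pow(2, Rational(1, 2)))) ≈ 1.7694e+10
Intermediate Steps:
Function('U')(a, T) = Mul(T, a)
Mul(Add(148698, Function('U')(238, Pow(Add(239, 211), Rational(1, 2)))), Add(Mul(-15, Add(-307, -80)), Add(Y, Mul(-1, 2979)))) = Mul(Add(148698, Mul(Pow(Add(239, 211), Rational(1, 2)), 238)), Add(Mul(-15, Add(-307, -80)), Add(112257, Mul(-1, 2979)))) = Mul(Add(148698, Mul(Pow(450, Rational(1, 2)), 238)), Add(Mul(-15, -387), Add(112257, -2979))) = Mul(Add(148698, Mul(Mul(15, Pow(2, Rational(1, 2))), 238)), Add(5805, 109278)) = Mul(Add(148698, Mul(3570, Pow(2, Rational(1, 2)))), 115083) = Add(17112611934, Mul(410846310, Pow(2, Rational(1, 2))))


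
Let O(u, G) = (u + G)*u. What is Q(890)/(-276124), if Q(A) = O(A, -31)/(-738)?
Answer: 382255/101889756 ≈ 0.0037517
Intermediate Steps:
O(u, G) = u*(G + u) (O(u, G) = (G + u)*u = u*(G + u))
Q(A) = -A*(-31 + A)/738 (Q(A) = (A*(-31 + A))/(-738) = (A*(-31 + A))*(-1/738) = -A*(-31 + A)/738)
Q(890)/(-276124) = ((1/738)*890*(31 - 1*890))/(-276124) = ((1/738)*890*(31 - 890))*(-1/276124) = ((1/738)*890*(-859))*(-1/276124) = -382255/369*(-1/276124) = 382255/101889756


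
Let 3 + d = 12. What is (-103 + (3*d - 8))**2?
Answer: 7056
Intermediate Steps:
d = 9 (d = -3 + 12 = 9)
(-103 + (3*d - 8))**2 = (-103 + (3*9 - 8))**2 = (-103 + (27 - 8))**2 = (-103 + 19)**2 = (-84)**2 = 7056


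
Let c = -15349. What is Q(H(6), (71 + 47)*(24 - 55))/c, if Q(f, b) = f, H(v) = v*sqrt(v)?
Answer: -6*sqrt(6)/15349 ≈ -0.00095752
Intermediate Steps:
H(v) = v**(3/2)
Q(H(6), (71 + 47)*(24 - 55))/c = 6**(3/2)/(-15349) = (6*sqrt(6))*(-1/15349) = -6*sqrt(6)/15349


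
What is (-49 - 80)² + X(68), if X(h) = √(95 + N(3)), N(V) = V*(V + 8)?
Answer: 16641 + 8*√2 ≈ 16652.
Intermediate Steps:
N(V) = V*(8 + V)
X(h) = 8*√2 (X(h) = √(95 + 3*(8 + 3)) = √(95 + 3*11) = √(95 + 33) = √128 = 8*√2)
(-49 - 80)² + X(68) = (-49 - 80)² + 8*√2 = (-129)² + 8*√2 = 16641 + 8*√2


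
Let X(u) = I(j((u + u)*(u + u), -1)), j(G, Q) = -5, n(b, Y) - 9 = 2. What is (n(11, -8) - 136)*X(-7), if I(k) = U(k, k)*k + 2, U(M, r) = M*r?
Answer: 15375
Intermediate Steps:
n(b, Y) = 11 (n(b, Y) = 9 + 2 = 11)
I(k) = 2 + k³ (I(k) = (k*k)*k + 2 = k²*k + 2 = k³ + 2 = 2 + k³)
X(u) = -123 (X(u) = 2 + (-5)³ = 2 - 125 = -123)
(n(11, -8) - 136)*X(-7) = (11 - 136)*(-123) = -125*(-123) = 15375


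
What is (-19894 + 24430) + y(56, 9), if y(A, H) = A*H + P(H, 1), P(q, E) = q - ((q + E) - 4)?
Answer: 5043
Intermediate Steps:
P(q, E) = 4 - E (P(q, E) = q - ((E + q) - 4) = q - (-4 + E + q) = q + (4 - E - q) = 4 - E)
y(A, H) = 3 + A*H (y(A, H) = A*H + (4 - 1*1) = A*H + (4 - 1) = A*H + 3 = 3 + A*H)
(-19894 + 24430) + y(56, 9) = (-19894 + 24430) + (3 + 56*9) = 4536 + (3 + 504) = 4536 + 507 = 5043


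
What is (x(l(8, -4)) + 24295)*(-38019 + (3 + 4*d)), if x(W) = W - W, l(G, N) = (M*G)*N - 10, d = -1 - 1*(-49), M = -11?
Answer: -918934080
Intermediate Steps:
d = 48 (d = -1 + 49 = 48)
l(G, N) = -10 - 11*G*N (l(G, N) = (-11*G)*N - 10 = -11*G*N - 10 = -10 - 11*G*N)
x(W) = 0
(x(l(8, -4)) + 24295)*(-38019 + (3 + 4*d)) = (0 + 24295)*(-38019 + (3 + 4*48)) = 24295*(-38019 + (3 + 192)) = 24295*(-38019 + 195) = 24295*(-37824) = -918934080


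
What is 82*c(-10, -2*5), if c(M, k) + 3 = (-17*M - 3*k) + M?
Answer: 15334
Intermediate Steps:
c(M, k) = -3 - 16*M - 3*k (c(M, k) = -3 + ((-17*M - 3*k) + M) = -3 + (-16*M - 3*k) = -3 - 16*M - 3*k)
82*c(-10, -2*5) = 82*(-3 - 16*(-10) - (-6)*5) = 82*(-3 + 160 - 3*(-10)) = 82*(-3 + 160 + 30) = 82*187 = 15334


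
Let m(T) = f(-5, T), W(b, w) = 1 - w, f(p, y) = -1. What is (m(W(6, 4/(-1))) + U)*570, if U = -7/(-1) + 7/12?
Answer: 7505/2 ≈ 3752.5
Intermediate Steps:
m(T) = -1
U = 91/12 (U = -7*(-1) + 7*(1/12) = 7 + 7/12 = 91/12 ≈ 7.5833)
(m(W(6, 4/(-1))) + U)*570 = (-1 + 91/12)*570 = (79/12)*570 = 7505/2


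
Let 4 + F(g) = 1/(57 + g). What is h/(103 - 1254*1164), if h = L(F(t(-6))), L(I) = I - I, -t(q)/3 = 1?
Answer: 0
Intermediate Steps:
t(q) = -3 (t(q) = -3*1 = -3)
F(g) = -4 + 1/(57 + g)
L(I) = 0
h = 0
h/(103 - 1254*1164) = 0/(103 - 1254*1164) = 0/(103 - 1459656) = 0/(-1459553) = 0*(-1/1459553) = 0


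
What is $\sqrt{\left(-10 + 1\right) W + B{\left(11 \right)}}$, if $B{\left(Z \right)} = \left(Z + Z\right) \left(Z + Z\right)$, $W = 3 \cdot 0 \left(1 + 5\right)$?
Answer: $22$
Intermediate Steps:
$W = 0$ ($W = 0 \cdot 6 = 0$)
$B{\left(Z \right)} = 4 Z^{2}$ ($B{\left(Z \right)} = 2 Z 2 Z = 4 Z^{2}$)
$\sqrt{\left(-10 + 1\right) W + B{\left(11 \right)}} = \sqrt{\left(-10 + 1\right) 0 + 4 \cdot 11^{2}} = \sqrt{\left(-9\right) 0 + 4 \cdot 121} = \sqrt{0 + 484} = \sqrt{484} = 22$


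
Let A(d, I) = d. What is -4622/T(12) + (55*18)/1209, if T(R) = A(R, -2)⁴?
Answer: 2490107/4178304 ≈ 0.59596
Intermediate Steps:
T(R) = R⁴
-4622/T(12) + (55*18)/1209 = -4622/(12⁴) + (55*18)/1209 = -4622/20736 + 990*(1/1209) = -4622*1/20736 + 330/403 = -2311/10368 + 330/403 = 2490107/4178304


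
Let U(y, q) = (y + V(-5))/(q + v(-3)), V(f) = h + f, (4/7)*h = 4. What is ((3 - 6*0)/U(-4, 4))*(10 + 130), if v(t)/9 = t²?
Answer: -17850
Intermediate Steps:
h = 7 (h = (7/4)*4 = 7)
V(f) = 7 + f
v(t) = 9*t²
U(y, q) = (2 + y)/(81 + q) (U(y, q) = (y + (7 - 5))/(q + 9*(-3)²) = (y + 2)/(q + 9*9) = (2 + y)/(q + 81) = (2 + y)/(81 + q))
((3 - 6*0)/U(-4, 4))*(10 + 130) = ((3 - 6*0)/(((2 - 4)/(81 + 4))))*(10 + 130) = ((3 + 0)/((-2/85)))*140 = (3/(((1/85)*(-2))))*140 = (3/(-2/85))*140 = (3*(-85/2))*140 = -255/2*140 = -17850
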